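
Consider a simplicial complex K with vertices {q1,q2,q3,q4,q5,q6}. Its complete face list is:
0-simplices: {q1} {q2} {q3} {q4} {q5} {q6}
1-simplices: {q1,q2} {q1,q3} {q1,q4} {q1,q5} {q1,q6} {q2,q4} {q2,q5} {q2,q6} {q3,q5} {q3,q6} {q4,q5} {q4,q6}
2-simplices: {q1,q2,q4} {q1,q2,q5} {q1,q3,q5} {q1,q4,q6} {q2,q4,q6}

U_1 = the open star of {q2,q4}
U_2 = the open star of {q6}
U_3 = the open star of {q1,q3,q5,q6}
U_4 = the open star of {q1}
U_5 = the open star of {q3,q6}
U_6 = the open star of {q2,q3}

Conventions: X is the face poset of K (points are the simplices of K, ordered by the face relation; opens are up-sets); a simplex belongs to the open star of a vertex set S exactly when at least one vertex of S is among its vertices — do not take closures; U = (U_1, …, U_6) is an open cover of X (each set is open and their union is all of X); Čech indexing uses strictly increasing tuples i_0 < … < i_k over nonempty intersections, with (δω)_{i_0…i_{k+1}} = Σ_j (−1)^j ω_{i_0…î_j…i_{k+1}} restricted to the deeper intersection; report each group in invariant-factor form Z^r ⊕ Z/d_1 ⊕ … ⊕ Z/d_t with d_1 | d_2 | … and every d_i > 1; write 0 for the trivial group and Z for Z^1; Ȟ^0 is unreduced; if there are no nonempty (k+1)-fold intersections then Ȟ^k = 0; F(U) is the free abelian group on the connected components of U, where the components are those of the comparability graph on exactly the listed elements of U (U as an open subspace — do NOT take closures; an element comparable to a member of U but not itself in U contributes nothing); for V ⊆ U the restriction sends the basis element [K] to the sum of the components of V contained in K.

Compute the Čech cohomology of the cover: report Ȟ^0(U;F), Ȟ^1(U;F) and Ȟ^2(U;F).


Ȟ^0 ≅ Z; Ȟ^1 ≅ Z; Ȟ^2 ≅ 0

intersection data:
  U1={{q2},{q4},{q1,q2},{q1,q4},{q2,q4},{q2,q5},{q2,q6},{q4,q5},{q4,q6},{q1,q2,q4},{q1,q2,q5},{q1,q4,q6},{q2,q4,q6}} U2={{q6},{q1,q6},{q2,q6},{q3,q6},{q4,q6},{q1,q4,q6},{q2,q4,q6}} U3={{q1},{q3},{q5},{q6},{q1,q2},{q1,q3},{q1,q4},{q1,q5},{q1,q6},{q2,q5},{q2,q6},{q3,q5},{q3,q6},{q4,q5},{q4,q6},{q1,q2,q4},{q1,q2,q5},{q1,q3,q5},{q1,q4,q6},{q2,q4,q6}} U4={{q1},{q1,q2},{q1,q3},{q1,q4},{q1,q5},{q1,q6},{q1,q2,q4},{q1,q2,q5},{q1,q3,q5},{q1,q4,q6}} U5={{q3},{q6},{q1,q3},{q1,q6},{q2,q6},{q3,q5},{q3,q6},{q4,q6},{q1,q3,q5},{q1,q4,q6},{q2,q4,q6}} U6={{q2},{q3},{q1,q2},{q1,q3},{q2,q4},{q2,q5},{q2,q6},{q3,q5},{q3,q6},{q1,q2,q4},{q1,q2,q5},{q1,q3,q5},{q2,q4,q6}}
  U12={{q2,q6},{q4,q6},{q1,q4,q6},{q2,q4,q6}} U13={{q1,q2},{q1,q4},{q2,q5},{q2,q6},{q4,q5},{q4,q6},{q1,q2,q4},{q1,q2,q5},{q1,q4,q6},{q2,q4,q6}} U14={{q1,q2},{q1,q4},{q1,q2,q4},{q1,q2,q5},{q1,q4,q6}} U15={{q2,q6},{q4,q6},{q1,q4,q6},{q2,q4,q6}} U16={{q2},{q1,q2},{q2,q4},{q2,q5},{q2,q6},{q1,q2,q4},{q1,q2,q5},{q2,q4,q6}} U23={{q6},{q1,q6},{q2,q6},{q3,q6},{q4,q6},{q1,q4,q6},{q2,q4,q6}} U24={{q1,q6},{q1,q4,q6}} U25={{q6},{q1,q6},{q2,q6},{q3,q6},{q4,q6},{q1,q4,q6},{q2,q4,q6}} U26={{q2,q6},{q3,q6},{q2,q4,q6}} U34={{q1},{q1,q2},{q1,q3},{q1,q4},{q1,q5},{q1,q6},{q1,q2,q4},{q1,q2,q5},{q1,q3,q5},{q1,q4,q6}} U35={{q3},{q6},{q1,q3},{q1,q6},{q2,q6},{q3,q5},{q3,q6},{q4,q6},{q1,q3,q5},{q1,q4,q6},{q2,q4,q6}} U36={{q3},{q1,q2},{q1,q3},{q2,q5},{q2,q6},{q3,q5},{q3,q6},{q1,q2,q4},{q1,q2,q5},{q1,q3,q5},{q2,q4,q6}} U45={{q1,q3},{q1,q6},{q1,q3,q5},{q1,q4,q6}} U46={{q1,q2},{q1,q3},{q1,q2,q4},{q1,q2,q5},{q1,q3,q5}} U56={{q3},{q1,q3},{q2,q6},{q3,q5},{q3,q6},{q1,q3,q5},{q2,q4,q6}}
  U123={{q2,q6},{q4,q6},{q1,q4,q6},{q2,q4,q6}} U124={{q1,q4,q6}} U125={{q2,q6},{q4,q6},{q1,q4,q6},{q2,q4,q6}} U126={{q2,q6},{q2,q4,q6}} U134={{q1,q2},{q1,q4},{q1,q2,q4},{q1,q2,q5},{q1,q4,q6}} U135={{q2,q6},{q4,q6},{q1,q4,q6},{q2,q4,q6}} U136={{q1,q2},{q2,q5},{q2,q6},{q1,q2,q4},{q1,q2,q5},{q2,q4,q6}} U145={{q1,q4,q6}} U146={{q1,q2},{q1,q2,q4},{q1,q2,q5}} U156={{q2,q6},{q2,q4,q6}} U234={{q1,q6},{q1,q4,q6}} U235={{q6},{q1,q6},{q2,q6},{q3,q6},{q4,q6},{q1,q4,q6},{q2,q4,q6}} U236={{q2,q6},{q3,q6},{q2,q4,q6}} U245={{q1,q6},{q1,q4,q6}} U256={{q2,q6},{q3,q6},{q2,q4,q6}} U345={{q1,q3},{q1,q6},{q1,q3,q5},{q1,q4,q6}} U346={{q1,q2},{q1,q3},{q1,q2,q4},{q1,q2,q5},{q1,q3,q5}} U356={{q3},{q1,q3},{q2,q6},{q3,q5},{q3,q6},{q1,q3,q5},{q2,q4,q6}} U456={{q1,q3},{q1,q3,q5}}
  U1234={{q1,q4,q6}} U1235={{q2,q6},{q4,q6},{q1,q4,q6},{q2,q4,q6}} U1236={{q2,q6},{q2,q4,q6}} U1245={{q1,q4,q6}} U1256={{q2,q6},{q2,q4,q6}} U1345={{q1,q4,q6}} U1346={{q1,q2},{q1,q2,q4},{q1,q2,q5}} U1356={{q2,q6},{q2,q4,q6}} U2345={{q1,q6},{q1,q4,q6}} U2356={{q2,q6},{q3,q6},{q2,q4,q6}} U3456={{q1,q3},{q1,q3,q5}}
  U12345={{q1,q4,q6}} U12356={{q2,q6},{q2,q4,q6}}
components per intersection:
  U1: {{q2},{q4},{q1,q2},{q1,q4},{q2,q4},{q2,q5},{q2,q6},{q4,q5},{q4,q6},{q1,q2,q4},{q1,q2,q5},{q1,q4,q6},{q2,q4,q6}}
  U2: {{q6},{q1,q6},{q2,q6},{q3,q6},{q4,q6},{q1,q4,q6},{q2,q4,q6}}
  U3: {{q1},{q3},{q5},{q6},{q1,q2},{q1,q3},{q1,q4},{q1,q5},{q1,q6},{q2,q5},{q2,q6},{q3,q5},{q3,q6},{q4,q5},{q4,q6},{q1,q2,q4},{q1,q2,q5},{q1,q3,q5},{q1,q4,q6},{q2,q4,q6}}
  U4: {{q1},{q1,q2},{q1,q3},{q1,q4},{q1,q5},{q1,q6},{q1,q2,q4},{q1,q2,q5},{q1,q3,q5},{q1,q4,q6}}
  U5: {{q3},{q6},{q1,q3},{q1,q6},{q2,q6},{q3,q5},{q3,q6},{q4,q6},{q1,q3,q5},{q1,q4,q6},{q2,q4,q6}}
  U6: {{q2},{q1,q2},{q2,q4},{q2,q5},{q2,q6},{q1,q2,q4},{q1,q2,q5},{q2,q4,q6}} {{q3},{q1,q3},{q3,q5},{q3,q6},{q1,q3,q5}}
  U12: {{q2,q6},{q4,q6},{q1,q4,q6},{q2,q4,q6}}
  U13: {{q1,q2},{q1,q4},{q2,q5},{q2,q6},{q4,q6},{q1,q2,q4},{q1,q2,q5},{q1,q4,q6},{q2,q4,q6}} {{q4,q5}}
  U14: {{q1,q2},{q1,q4},{q1,q2,q4},{q1,q2,q5},{q1,q4,q6}}
  U15: {{q2,q6},{q4,q6},{q1,q4,q6},{q2,q4,q6}}
  U16: {{q2},{q1,q2},{q2,q4},{q2,q5},{q2,q6},{q1,q2,q4},{q1,q2,q5},{q2,q4,q6}}
  U23: {{q6},{q1,q6},{q2,q6},{q3,q6},{q4,q6},{q1,q4,q6},{q2,q4,q6}}
  U24: {{q1,q6},{q1,q4,q6}}
  U25: {{q6},{q1,q6},{q2,q6},{q3,q6},{q4,q6},{q1,q4,q6},{q2,q4,q6}}
  U26: {{q2,q6},{q2,q4,q6}} {{q3,q6}}
  U34: {{q1},{q1,q2},{q1,q3},{q1,q4},{q1,q5},{q1,q6},{q1,q2,q4},{q1,q2,q5},{q1,q3,q5},{q1,q4,q6}}
  U35: {{q3},{q6},{q1,q3},{q1,q6},{q2,q6},{q3,q5},{q3,q6},{q4,q6},{q1,q3,q5},{q1,q4,q6},{q2,q4,q6}}
  U36: {{q3},{q1,q3},{q3,q5},{q3,q6},{q1,q3,q5}} {{q1,q2},{q2,q5},{q1,q2,q4},{q1,q2,q5}} {{q2,q6},{q2,q4,q6}}
  U45: {{q1,q3},{q1,q3,q5}} {{q1,q6},{q1,q4,q6}}
  U46: {{q1,q2},{q1,q2,q4},{q1,q2,q5}} {{q1,q3},{q1,q3,q5}}
  U56: {{q3},{q1,q3},{q3,q5},{q3,q6},{q1,q3,q5}} {{q2,q6},{q2,q4,q6}}
  U123: {{q2,q6},{q4,q6},{q1,q4,q6},{q2,q4,q6}}
  U124: {{q1,q4,q6}}
  U125: {{q2,q6},{q4,q6},{q1,q4,q6},{q2,q4,q6}}
  U126: {{q2,q6},{q2,q4,q6}}
  U134: {{q1,q2},{q1,q4},{q1,q2,q4},{q1,q2,q5},{q1,q4,q6}}
  U135: {{q2,q6},{q4,q6},{q1,q4,q6},{q2,q4,q6}}
  U136: {{q1,q2},{q2,q5},{q1,q2,q4},{q1,q2,q5}} {{q2,q6},{q2,q4,q6}}
  U145: {{q1,q4,q6}}
  U146: {{q1,q2},{q1,q2,q4},{q1,q2,q5}}
  U156: {{q2,q6},{q2,q4,q6}}
  U234: {{q1,q6},{q1,q4,q6}}
  U235: {{q6},{q1,q6},{q2,q6},{q3,q6},{q4,q6},{q1,q4,q6},{q2,q4,q6}}
  U236: {{q2,q6},{q2,q4,q6}} {{q3,q6}}
  U245: {{q1,q6},{q1,q4,q6}}
  U256: {{q2,q6},{q2,q4,q6}} {{q3,q6}}
  U345: {{q1,q3},{q1,q3,q5}} {{q1,q6},{q1,q4,q6}}
  U346: {{q1,q2},{q1,q2,q4},{q1,q2,q5}} {{q1,q3},{q1,q3,q5}}
  U356: {{q3},{q1,q3},{q3,q5},{q3,q6},{q1,q3,q5}} {{q2,q6},{q2,q4,q6}}
  U456: {{q1,q3},{q1,q3,q5}}
  U1234: {{q1,q4,q6}}
  U1235: {{q2,q6},{q4,q6},{q1,q4,q6},{q2,q4,q6}}
  U1236: {{q2,q6},{q2,q4,q6}}
  U1245: {{q1,q4,q6}}
  U1256: {{q2,q6},{q2,q4,q6}}
  U1345: {{q1,q4,q6}}
  U1346: {{q1,q2},{q1,q2,q4},{q1,q2,q5}}
  U1356: {{q2,q6},{q2,q4,q6}}
  U2345: {{q1,q6},{q1,q4,q6}}
  U2356: {{q2,q6},{q2,q4,q6}} {{q3,q6}}
  U3456: {{q1,q3},{q1,q3,q5}}
  U12345: {{q1,q4,q6}}
  U12356: {{q2,q6},{q2,q4,q6}}
C dims 7,22,25,12; δ0: rk 6, SNF 1^6; δ1: rk 15, SNF 1^15; δ2: rk 10, SNF 1^10
Ȟ^0 = (7 − 6) − 0 = 1, so Ȟ^0 ≅ Z
Ȟ^1 = (22 − 15) − 6 = 1, so Ȟ^1 ≅ Z
Ȟ^2 = (25 − 10) − 15 = 0, so Ȟ^2 ≅ 0


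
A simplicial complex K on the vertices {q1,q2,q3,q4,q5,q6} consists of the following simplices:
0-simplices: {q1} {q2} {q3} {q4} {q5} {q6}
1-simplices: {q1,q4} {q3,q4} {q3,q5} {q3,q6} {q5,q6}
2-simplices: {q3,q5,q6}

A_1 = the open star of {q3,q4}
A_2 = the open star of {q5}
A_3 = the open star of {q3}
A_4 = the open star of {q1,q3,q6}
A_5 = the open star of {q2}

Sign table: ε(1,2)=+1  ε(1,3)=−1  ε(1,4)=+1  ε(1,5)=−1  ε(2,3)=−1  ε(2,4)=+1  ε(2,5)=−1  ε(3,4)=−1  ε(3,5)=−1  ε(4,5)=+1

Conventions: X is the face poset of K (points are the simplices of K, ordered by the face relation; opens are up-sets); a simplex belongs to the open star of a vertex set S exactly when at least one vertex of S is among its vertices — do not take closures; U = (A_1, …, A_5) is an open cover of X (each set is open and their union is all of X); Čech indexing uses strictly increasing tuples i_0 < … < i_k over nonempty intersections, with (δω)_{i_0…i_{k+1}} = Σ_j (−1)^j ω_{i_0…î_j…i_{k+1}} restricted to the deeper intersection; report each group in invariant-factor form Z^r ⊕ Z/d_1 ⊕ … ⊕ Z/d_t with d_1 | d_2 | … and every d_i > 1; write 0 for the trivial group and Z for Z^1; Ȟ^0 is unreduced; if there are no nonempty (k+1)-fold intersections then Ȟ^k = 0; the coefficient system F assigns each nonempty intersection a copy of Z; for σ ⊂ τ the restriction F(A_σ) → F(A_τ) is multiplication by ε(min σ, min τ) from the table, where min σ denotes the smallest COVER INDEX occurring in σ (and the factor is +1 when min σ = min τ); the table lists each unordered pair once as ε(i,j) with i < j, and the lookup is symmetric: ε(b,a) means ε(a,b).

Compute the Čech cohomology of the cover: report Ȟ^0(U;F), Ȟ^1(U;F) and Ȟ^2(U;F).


nonempty overlaps:
  A1={{q3},{q4},{q1,q4},{q3,q4},{q3,q5},{q3,q6},{q3,q5,q6}} A2={{q5},{q3,q5},{q5,q6},{q3,q5,q6}} A3={{q3},{q3,q4},{q3,q5},{q3,q6},{q3,q5,q6}} A4={{q1},{q3},{q6},{q1,q4},{q3,q4},{q3,q5},{q3,q6},{q5,q6},{q3,q5,q6}} A5={{q2}}
  A12={{q3,q5},{q3,q5,q6}} A13={{q3},{q3,q4},{q3,q5},{q3,q6},{q3,q5,q6}} A14={{q3},{q1,q4},{q3,q4},{q3,q5},{q3,q6},{q3,q5,q6}} A23={{q3,q5},{q3,q5,q6}} A24={{q3,q5},{q5,q6},{q3,q5,q6}} A34={{q3},{q3,q4},{q3,q5},{q3,q6},{q3,q5,q6}}
  A123={{q3,q5},{q3,q5,q6}} A124={{q3,q5},{q3,q5,q6}} A134={{q3},{q3,q4},{q3,q5},{q3,q6},{q3,q5,q6}} A234={{q3,q5},{q3,q5,q6}}
  A1234={{q3,q5},{q3,q5,q6}}
C dims 5,6,4,1; δ0: rk 3, SNF 1^3; δ1: rk 3, SNF 1^3; δ2: rk 1, SNF 1^1
degree 0: 5−3−0 = 2 → Ȟ^0 ≅ Z^2
degree 1: 6−3−3 = 0 → Ȟ^1 ≅ 0
degree 2: 4−1−3 = 0 → Ȟ^2 ≅ 0

Ȟ^0(U;F) ≅ Z^2, Ȟ^1(U;F) ≅ 0 and Ȟ^2(U;F) ≅ 0


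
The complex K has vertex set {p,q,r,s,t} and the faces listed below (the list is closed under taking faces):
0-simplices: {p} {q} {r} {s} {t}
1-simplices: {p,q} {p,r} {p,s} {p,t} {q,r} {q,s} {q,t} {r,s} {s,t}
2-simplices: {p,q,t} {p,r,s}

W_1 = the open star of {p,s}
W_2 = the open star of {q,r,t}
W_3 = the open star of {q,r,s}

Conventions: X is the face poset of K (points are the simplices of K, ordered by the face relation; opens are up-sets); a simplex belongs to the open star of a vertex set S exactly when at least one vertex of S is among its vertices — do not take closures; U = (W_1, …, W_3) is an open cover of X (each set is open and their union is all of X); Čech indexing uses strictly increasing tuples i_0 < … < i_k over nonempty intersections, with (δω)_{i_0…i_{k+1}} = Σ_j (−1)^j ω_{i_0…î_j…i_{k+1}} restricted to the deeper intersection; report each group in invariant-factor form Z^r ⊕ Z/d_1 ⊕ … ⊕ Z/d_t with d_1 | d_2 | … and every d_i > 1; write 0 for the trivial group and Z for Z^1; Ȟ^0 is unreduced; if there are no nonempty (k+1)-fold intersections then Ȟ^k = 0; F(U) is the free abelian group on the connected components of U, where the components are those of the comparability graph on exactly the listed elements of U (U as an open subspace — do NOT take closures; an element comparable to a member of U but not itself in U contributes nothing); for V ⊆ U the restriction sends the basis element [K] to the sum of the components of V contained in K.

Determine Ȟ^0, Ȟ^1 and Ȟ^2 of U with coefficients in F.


nonempty overlaps:
  W1={{p},{s},{p,q},{p,r},{p,s},{p,t},{q,s},{r,s},{s,t},{p,q,t},{p,r,s}} W2={{q},{r},{t},{p,q},{p,r},{p,t},{q,r},{q,s},{q,t},{r,s},{s,t},{p,q,t},{p,r,s}} W3={{q},{r},{s},{p,q},{p,r},{p,s},{q,r},{q,s},{q,t},{r,s},{s,t},{p,q,t},{p,r,s}}
  W12={{p,q},{p,r},{p,t},{q,s},{r,s},{s,t},{p,q,t},{p,r,s}} W13={{s},{p,q},{p,r},{p,s},{q,s},{r,s},{s,t},{p,q,t},{p,r,s}} W23={{q},{r},{p,q},{p,r},{q,r},{q,s},{q,t},{r,s},{s,t},{p,q,t},{p,r,s}}
  W123={{p,q},{p,r},{q,s},{r,s},{s,t},{p,q,t},{p,r,s}}
components per intersection:
  W1: {{p},{s},{p,q},{p,r},{p,s},{p,t},{q,s},{r,s},{s,t},{p,q,t},{p,r,s}}
  W2: {{q},{r},{t},{p,q},{p,r},{p,t},{q,r},{q,s},{q,t},{r,s},{s,t},{p,q,t},{p,r,s}}
  W3: {{q},{r},{s},{p,q},{p,r},{p,s},{q,r},{q,s},{q,t},{r,s},{s,t},{p,q,t},{p,r,s}}
  W12: {{p,q},{p,t},{p,q,t}} {{p,r},{r,s},{p,r,s}} {{q,s}} {{s,t}}
  W13: {{s},{p,r},{p,s},{q,s},{r,s},{s,t},{p,r,s}} {{p,q},{p,q,t}}
  W23: {{q},{r},{p,q},{p,r},{q,r},{q,s},{q,t},{r,s},{p,q,t},{p,r,s}} {{s,t}}
  W123: {{p,q},{p,q,t}} {{p,r},{r,s},{p,r,s}} {{q,s}} {{s,t}}
C dims 3,8,4; δ0: rk 2, SNF 1^2; δ1: rk 4, SNF 1^4
degree 0: 3−2−0 = 1 → Ȟ^0 ≅ Z
degree 1: 8−4−2 = 2 → Ȟ^1 ≅ Z^2
degree 2: 4−0−4 = 0 → Ȟ^2 ≅ 0

Ȟ^0 = Z,  Ȟ^1 = Z^2,  Ȟ^2 = 0


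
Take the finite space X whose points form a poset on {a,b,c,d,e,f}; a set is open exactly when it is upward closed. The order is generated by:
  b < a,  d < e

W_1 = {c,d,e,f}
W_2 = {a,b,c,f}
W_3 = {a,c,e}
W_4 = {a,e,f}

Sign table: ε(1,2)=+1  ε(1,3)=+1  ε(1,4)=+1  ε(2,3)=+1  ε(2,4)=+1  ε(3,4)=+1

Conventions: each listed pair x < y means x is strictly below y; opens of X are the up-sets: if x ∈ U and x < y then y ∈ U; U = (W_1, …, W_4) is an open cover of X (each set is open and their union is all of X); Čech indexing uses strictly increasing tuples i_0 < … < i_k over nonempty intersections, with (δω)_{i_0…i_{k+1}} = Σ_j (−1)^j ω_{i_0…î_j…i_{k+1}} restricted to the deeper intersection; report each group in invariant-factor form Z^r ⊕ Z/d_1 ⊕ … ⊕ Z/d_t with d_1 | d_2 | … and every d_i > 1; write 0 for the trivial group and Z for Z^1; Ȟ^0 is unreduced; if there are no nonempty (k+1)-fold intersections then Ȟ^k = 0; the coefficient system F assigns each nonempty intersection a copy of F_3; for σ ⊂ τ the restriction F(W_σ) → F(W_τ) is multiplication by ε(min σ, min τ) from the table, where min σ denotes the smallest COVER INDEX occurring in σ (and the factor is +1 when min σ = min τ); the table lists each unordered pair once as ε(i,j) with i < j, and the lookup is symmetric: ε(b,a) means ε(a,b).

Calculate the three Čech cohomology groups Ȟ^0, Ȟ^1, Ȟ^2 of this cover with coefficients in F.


nonempty intersections:
  W12={c,f} W13={c,e} W14={e,f} W23={a,c} W24={a,f} W34={a,e}
  W123={c} W124={f} W134={e} W234={a}
C dims 4,6,4; δ0: rk_F3 3; δ1: rk_F3 3
Ȟ^0: (4−3)−0=1 ⇒ Z/3
Ȟ^1: (6−3)−3=0 ⇒ 0
Ȟ^2: (4−0)−3=1 ⇒ Z/3

Ȟ^0 = Z/3; Ȟ^1 = 0; Ȟ^2 = Z/3


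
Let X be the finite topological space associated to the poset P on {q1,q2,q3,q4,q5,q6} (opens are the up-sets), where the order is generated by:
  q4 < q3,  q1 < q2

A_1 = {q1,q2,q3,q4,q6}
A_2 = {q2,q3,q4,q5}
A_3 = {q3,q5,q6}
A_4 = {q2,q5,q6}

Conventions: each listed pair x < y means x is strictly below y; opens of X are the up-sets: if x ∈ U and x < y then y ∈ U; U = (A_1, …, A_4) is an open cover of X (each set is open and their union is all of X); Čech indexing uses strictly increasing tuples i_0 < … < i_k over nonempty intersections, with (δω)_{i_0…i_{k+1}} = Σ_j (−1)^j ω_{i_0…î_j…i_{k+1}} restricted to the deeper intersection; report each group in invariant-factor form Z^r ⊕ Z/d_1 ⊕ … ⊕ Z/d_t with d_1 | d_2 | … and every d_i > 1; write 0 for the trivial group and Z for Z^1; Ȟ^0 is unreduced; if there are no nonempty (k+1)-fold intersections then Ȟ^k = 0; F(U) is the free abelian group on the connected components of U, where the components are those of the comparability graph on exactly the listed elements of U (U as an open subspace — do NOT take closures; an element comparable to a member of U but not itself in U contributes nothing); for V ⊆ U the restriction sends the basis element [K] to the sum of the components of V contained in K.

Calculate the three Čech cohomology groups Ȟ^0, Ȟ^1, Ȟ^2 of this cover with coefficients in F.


Ȟ^0(U;F) ≅ Z^4, Ȟ^1(U;F) ≅ 0 and Ȟ^2(U;F) ≅ 0

nonempty overlaps:
  A12={q2,q3,q4} A13={q3,q6} A14={q2,q6} A23={q3,q5} A24={q2,q5} A34={q5,q6}
  A123={q3} A124={q2} A134={q6} A234={q5}
components per intersection:
  A1: {q1,q2} {q3,q4} {q6}
  A2: {q2} {q3,q4} {q5}
  A3: {q3} {q5} {q6}
  A4: {q2} {q5} {q6}
  A12: {q2} {q3,q4}
  A13: {q3} {q6}
  A14: {q2} {q6}
  A23: {q3} {q5}
  A24: {q2} {q5}
  A34: {q5} {q6}
  A123: {q3}
  A124: {q2}
  A134: {q6}
  A234: {q5}
C dims 12,12,4; δ0: rk 8, SNF 1^8; δ1: rk 4, SNF 1^4
degree 0: 12−8−0 = 4 → Ȟ^0 ≅ Z^4
degree 1: 12−4−8 = 0 → Ȟ^1 ≅ 0
degree 2: 4−0−4 = 0 → Ȟ^2 ≅ 0


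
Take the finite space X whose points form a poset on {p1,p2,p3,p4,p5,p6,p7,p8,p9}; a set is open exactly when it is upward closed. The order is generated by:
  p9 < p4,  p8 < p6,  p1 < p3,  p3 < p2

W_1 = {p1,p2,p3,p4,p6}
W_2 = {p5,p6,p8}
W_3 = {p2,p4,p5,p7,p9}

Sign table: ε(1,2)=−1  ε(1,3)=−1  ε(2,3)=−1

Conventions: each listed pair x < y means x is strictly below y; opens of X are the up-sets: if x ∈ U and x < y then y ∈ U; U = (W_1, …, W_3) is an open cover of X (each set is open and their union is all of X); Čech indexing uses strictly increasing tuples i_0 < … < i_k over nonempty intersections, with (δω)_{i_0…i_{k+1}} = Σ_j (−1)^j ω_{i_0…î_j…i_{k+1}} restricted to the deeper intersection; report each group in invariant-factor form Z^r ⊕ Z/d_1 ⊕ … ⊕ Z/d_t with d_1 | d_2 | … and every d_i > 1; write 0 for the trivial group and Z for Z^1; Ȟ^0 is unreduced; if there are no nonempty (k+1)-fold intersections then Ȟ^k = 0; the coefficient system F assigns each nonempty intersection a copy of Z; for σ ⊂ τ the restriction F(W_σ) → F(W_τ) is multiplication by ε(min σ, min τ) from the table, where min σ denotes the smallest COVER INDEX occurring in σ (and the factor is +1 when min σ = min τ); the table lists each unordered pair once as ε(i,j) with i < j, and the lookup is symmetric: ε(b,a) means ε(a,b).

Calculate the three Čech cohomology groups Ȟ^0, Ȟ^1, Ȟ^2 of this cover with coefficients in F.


nonempty intersections:
  W12={p6} W13={p2,p4} W23={p5}
C dims 3,3; δ0: rk 3, SNF 1^2·2
Ȟ^0: (3−3)−0=0 ⇒ 0
Ȟ^1: (3−0)−3=0 plus torsion [2] ⇒ Z/2
Ȟ^2: (0−0)−0=0 ⇒ 0

Ȟ^0 = 0,  Ȟ^1 = Z/2,  Ȟ^2 = 0


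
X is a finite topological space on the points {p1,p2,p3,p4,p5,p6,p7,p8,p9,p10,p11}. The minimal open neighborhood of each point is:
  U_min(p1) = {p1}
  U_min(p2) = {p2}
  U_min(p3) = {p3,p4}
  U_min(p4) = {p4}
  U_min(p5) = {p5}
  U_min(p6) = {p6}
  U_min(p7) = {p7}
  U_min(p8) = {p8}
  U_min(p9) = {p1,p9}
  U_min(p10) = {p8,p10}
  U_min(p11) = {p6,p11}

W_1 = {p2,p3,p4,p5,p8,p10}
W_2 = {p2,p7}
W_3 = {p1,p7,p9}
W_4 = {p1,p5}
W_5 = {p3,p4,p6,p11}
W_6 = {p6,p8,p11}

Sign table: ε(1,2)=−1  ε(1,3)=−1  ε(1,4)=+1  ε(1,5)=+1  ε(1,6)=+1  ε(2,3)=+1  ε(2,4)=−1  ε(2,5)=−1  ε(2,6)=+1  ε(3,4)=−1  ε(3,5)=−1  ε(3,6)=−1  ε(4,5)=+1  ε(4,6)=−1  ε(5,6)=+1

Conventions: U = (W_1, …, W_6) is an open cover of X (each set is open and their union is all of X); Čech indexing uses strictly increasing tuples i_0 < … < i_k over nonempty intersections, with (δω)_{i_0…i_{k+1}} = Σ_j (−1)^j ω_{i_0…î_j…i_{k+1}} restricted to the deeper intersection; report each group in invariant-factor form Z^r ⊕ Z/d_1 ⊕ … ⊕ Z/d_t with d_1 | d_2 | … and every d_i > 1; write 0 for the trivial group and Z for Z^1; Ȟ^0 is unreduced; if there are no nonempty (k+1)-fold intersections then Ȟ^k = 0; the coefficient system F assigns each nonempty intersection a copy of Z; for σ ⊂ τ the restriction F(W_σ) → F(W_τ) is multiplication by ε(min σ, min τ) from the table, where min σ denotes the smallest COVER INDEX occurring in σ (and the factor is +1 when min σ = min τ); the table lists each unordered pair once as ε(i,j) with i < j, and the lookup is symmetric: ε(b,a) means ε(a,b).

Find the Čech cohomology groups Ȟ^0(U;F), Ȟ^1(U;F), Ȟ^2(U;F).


nerve simplices:
  W12={p2} W14={p5} W15={p3,p4} W16={p8} W23={p7} W34={p1} W56={p6,p11}
C dims 6,7; δ0: rk 5, SNF 1^5
degree 0: 6−5−0 = 1 → Ȟ^0 ≅ Z
degree 1: 7−0−5 = 2 → Ȟ^1 ≅ Z^2
degree 2: 0−0−0 = 0 → Ȟ^2 ≅ 0

Ȟ^0 = Z; Ȟ^1 = Z^2; Ȟ^2 = 0


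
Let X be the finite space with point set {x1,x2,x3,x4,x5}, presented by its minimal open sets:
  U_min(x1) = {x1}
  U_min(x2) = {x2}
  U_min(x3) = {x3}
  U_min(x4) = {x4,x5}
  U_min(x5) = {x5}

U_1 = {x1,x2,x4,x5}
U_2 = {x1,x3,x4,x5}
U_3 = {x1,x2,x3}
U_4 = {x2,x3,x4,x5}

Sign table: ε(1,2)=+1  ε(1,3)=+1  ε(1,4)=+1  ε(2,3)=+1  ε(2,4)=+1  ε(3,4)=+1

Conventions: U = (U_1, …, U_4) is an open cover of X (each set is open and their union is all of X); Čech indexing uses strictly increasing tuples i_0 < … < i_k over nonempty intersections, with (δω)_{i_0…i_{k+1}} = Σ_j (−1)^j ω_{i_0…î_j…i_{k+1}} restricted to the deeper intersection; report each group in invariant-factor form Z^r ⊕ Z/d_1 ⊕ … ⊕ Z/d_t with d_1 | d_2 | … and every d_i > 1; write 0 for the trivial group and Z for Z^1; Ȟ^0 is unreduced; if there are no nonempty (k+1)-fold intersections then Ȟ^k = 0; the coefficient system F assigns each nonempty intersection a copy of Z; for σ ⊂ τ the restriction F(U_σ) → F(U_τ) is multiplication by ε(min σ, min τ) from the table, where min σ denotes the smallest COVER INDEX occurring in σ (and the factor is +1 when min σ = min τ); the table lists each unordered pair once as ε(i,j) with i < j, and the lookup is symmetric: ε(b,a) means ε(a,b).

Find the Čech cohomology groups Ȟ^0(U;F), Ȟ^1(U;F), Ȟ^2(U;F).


Ȟ^0(U;F) ≅ Z, Ȟ^1(U;F) ≅ 0, Ȟ^2(U;F) ≅ Z

nerve simplices:
  U12={x1,x4,x5} U13={x1,x2} U14={x2,x4,x5} U23={x1,x3} U24={x3,x4,x5} U34={x2,x3}
  U123={x1} U124={x4,x5} U134={x2} U234={x3}
C dims 4,6,4; δ0: rk 3, SNF 1^3; δ1: rk 3, SNF 1^3
degree 0: 4−3−0 = 1 → Ȟ^0 ≅ Z
degree 1: 6−3−3 = 0 → Ȟ^1 ≅ 0
degree 2: 4−0−3 = 1 → Ȟ^2 ≅ Z


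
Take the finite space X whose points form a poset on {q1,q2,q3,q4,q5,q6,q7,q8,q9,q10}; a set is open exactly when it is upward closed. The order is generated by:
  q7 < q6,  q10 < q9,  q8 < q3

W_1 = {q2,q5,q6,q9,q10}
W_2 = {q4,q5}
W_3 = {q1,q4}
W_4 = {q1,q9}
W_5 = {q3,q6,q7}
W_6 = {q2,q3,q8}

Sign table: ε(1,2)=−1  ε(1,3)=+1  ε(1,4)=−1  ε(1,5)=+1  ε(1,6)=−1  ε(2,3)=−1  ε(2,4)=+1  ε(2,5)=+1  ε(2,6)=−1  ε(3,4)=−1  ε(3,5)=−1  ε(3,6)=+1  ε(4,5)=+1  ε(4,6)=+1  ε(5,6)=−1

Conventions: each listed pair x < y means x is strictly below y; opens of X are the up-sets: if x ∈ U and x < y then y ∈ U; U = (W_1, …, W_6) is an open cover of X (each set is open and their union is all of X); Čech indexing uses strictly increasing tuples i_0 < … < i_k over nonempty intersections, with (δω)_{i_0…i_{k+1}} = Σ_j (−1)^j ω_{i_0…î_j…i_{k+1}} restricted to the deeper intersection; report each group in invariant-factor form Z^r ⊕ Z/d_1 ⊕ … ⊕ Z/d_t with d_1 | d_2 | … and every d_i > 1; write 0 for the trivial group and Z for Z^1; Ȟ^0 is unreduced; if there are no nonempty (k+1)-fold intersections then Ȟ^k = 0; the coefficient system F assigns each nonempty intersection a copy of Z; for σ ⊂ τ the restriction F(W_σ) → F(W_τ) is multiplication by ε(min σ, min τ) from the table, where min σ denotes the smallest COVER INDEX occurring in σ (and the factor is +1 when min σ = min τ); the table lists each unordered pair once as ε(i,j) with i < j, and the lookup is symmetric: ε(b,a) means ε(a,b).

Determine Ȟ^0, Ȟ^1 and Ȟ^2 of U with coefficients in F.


Ȟ^0(U;F) ≅ Z, Ȟ^1(U;F) ≅ Z^2 and Ȟ^2(U;F) ≅ 0

nerve of the cover:
  W12={q5} W14={q9} W15={q6} W16={q2} W23={q4} W34={q1} W56={q3}
C dims 6,7; δ0: rk 5, SNF 1^5
Ȟ^0 = (6 − 5) − 0 = 1, so Ȟ^0 ≅ Z
Ȟ^1 = (7 − 0) − 5 = 2, so Ȟ^1 ≅ Z^2
Ȟ^2 = (0 − 0) − 0 = 0, so Ȟ^2 ≅ 0


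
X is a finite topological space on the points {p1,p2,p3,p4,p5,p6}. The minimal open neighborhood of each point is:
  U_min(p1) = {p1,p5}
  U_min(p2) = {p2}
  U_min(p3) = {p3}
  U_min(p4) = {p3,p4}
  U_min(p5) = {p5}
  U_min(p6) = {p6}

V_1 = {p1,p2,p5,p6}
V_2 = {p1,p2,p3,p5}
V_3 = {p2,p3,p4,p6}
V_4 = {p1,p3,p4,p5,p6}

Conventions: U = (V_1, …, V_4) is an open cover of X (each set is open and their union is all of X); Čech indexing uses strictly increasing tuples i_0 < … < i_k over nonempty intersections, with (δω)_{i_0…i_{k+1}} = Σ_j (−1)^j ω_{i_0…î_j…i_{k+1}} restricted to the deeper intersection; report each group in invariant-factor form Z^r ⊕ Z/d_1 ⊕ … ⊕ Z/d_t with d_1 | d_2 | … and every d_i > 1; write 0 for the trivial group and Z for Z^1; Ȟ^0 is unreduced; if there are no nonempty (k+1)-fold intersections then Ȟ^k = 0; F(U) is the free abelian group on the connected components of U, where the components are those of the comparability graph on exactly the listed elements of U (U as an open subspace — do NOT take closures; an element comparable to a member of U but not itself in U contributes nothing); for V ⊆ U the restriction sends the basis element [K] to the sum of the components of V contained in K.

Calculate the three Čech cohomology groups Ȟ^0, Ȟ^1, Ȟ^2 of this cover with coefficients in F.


intersection data:
  V12={p1,p2,p5} V13={p2,p6} V14={p1,p5,p6} V23={p2,p3} V24={p1,p3,p5} V34={p3,p4,p6}
  V123={p2} V124={p1,p5} V134={p6} V234={p3}
components per intersection:
  V1: {p1,p5} {p2} {p6}
  V2: {p1,p5} {p2} {p3}
  V3: {p2} {p3,p4} {p6}
  V4: {p1,p5} {p3,p4} {p6}
  V12: {p1,p5} {p2}
  V13: {p2} {p6}
  V14: {p1,p5} {p6}
  V23: {p2} {p3}
  V24: {p1,p5} {p3}
  V34: {p3,p4} {p6}
  V123: {p2}
  V124: {p1,p5}
  V134: {p6}
  V234: {p3}
C dims 12,12,4; δ0: rk 8, SNF 1^8; δ1: rk 4, SNF 1^4
Ȟ^0 = (12 − 8) − 0 = 4, so Ȟ^0 ≅ Z^4
Ȟ^1 = (12 − 4) − 8 = 0, so Ȟ^1 ≅ 0
Ȟ^2 = (4 − 0) − 4 = 0, so Ȟ^2 ≅ 0

Ȟ^0 ≅ Z^4, Ȟ^1 ≅ 0 and Ȟ^2 ≅ 0


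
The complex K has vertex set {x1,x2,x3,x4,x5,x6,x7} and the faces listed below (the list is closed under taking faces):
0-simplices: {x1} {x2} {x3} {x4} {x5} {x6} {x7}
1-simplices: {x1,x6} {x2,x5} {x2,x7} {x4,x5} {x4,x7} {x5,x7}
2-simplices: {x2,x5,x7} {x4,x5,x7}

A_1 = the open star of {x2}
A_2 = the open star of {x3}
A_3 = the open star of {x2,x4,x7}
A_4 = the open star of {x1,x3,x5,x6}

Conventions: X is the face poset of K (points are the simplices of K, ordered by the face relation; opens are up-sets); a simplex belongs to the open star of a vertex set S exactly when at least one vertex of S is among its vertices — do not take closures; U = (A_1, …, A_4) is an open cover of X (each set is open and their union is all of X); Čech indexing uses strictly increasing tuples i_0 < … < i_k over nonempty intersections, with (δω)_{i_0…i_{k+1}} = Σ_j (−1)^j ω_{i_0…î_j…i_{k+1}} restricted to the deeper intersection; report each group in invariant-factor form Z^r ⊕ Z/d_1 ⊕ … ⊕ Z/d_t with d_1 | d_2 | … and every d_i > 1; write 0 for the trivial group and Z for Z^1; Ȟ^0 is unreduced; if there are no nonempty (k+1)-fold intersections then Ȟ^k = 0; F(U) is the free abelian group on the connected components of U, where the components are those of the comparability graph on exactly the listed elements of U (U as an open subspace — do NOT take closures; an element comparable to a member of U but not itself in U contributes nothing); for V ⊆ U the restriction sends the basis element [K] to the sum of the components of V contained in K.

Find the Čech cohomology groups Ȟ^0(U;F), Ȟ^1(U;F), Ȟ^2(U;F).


Ȟ^0 ≅ Z^3; Ȟ^1 ≅ 0; Ȟ^2 ≅ 0

nerve of the cover:
  A1={{x2},{x2,x5},{x2,x7},{x2,x5,x7}} A2={{x3}} A3={{x2},{x4},{x7},{x2,x5},{x2,x7},{x4,x5},{x4,x7},{x5,x7},{x2,x5,x7},{x4,x5,x7}} A4={{x1},{x3},{x5},{x6},{x1,x6},{x2,x5},{x4,x5},{x5,x7},{x2,x5,x7},{x4,x5,x7}}
  A13={{x2},{x2,x5},{x2,x7},{x2,x5,x7}} A14={{x2,x5},{x2,x5,x7}} A24={{x3}} A34={{x2,x5},{x4,x5},{x5,x7},{x2,x5,x7},{x4,x5,x7}}
  A134={{x2,x5},{x2,x5,x7}}
components per intersection:
  A1: {{x2},{x2,x5},{x2,x7},{x2,x5,x7}}
  A2: {{x3}}
  A3: {{x2},{x4},{x7},{x2,x5},{x2,x7},{x4,x5},{x4,x7},{x5,x7},{x2,x5,x7},{x4,x5,x7}}
  A4: {{x1},{x6},{x1,x6}} {{x3}} {{x5},{x2,x5},{x4,x5},{x5,x7},{x2,x5,x7},{x4,x5,x7}}
  A13: {{x2},{x2,x5},{x2,x7},{x2,x5,x7}}
  A14: {{x2,x5},{x2,x5,x7}}
  A24: {{x3}}
  A34: {{x2,x5},{x4,x5},{x5,x7},{x2,x5,x7},{x4,x5,x7}}
  A134: {{x2,x5},{x2,x5,x7}}
C dims 6,4,1; δ0: rk 3, SNF 1^3; δ1: rk 1, SNF 1^1
Ȟ^0 = (6 − 3) − 0 = 3, so Ȟ^0 ≅ Z^3
Ȟ^1 = (4 − 1) − 3 = 0, so Ȟ^1 ≅ 0
Ȟ^2 = (1 − 0) − 1 = 0, so Ȟ^2 ≅ 0


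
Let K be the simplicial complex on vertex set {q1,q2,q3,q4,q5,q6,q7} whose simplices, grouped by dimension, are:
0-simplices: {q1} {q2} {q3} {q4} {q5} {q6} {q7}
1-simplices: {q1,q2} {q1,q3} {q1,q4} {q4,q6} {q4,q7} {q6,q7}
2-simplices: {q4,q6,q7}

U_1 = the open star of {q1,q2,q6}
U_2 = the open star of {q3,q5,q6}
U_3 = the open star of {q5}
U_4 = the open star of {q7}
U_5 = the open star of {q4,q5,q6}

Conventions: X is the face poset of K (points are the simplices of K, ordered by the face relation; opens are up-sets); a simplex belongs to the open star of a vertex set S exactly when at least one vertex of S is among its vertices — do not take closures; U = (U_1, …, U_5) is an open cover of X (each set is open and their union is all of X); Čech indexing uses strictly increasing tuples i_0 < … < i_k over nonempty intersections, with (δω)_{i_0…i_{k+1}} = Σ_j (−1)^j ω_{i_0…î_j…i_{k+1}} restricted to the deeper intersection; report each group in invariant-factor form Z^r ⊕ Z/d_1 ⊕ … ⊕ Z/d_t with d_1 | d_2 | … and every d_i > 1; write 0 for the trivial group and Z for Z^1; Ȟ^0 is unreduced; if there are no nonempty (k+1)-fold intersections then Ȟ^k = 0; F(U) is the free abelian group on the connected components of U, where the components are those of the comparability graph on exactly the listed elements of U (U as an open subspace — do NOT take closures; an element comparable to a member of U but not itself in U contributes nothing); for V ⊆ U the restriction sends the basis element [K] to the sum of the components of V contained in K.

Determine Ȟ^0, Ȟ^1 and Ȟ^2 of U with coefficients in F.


nonempty overlaps:
  U1={{q1},{q2},{q6},{q1,q2},{q1,q3},{q1,q4},{q4,q6},{q6,q7},{q4,q6,q7}} U2={{q3},{q5},{q6},{q1,q3},{q4,q6},{q6,q7},{q4,q6,q7}} U3={{q5}} U4={{q7},{q4,q7},{q6,q7},{q4,q6,q7}} U5={{q4},{q5},{q6},{q1,q4},{q4,q6},{q4,q7},{q6,q7},{q4,q6,q7}}
  U12={{q6},{q1,q3},{q4,q6},{q6,q7},{q4,q6,q7}} U14={{q6,q7},{q4,q6,q7}} U15={{q6},{q1,q4},{q4,q6},{q6,q7},{q4,q6,q7}} U23={{q5}} U24={{q6,q7},{q4,q6,q7}} U25={{q5},{q6},{q4,q6},{q6,q7},{q4,q6,q7}} U35={{q5}} U45={{q4,q7},{q6,q7},{q4,q6,q7}}
  U124={{q6,q7},{q4,q6,q7}} U125={{q6},{q4,q6},{q6,q7},{q4,q6,q7}} U145={{q6,q7},{q4,q6,q7}} U235={{q5}} U245={{q6,q7},{q4,q6,q7}}
  U1245={{q6,q7},{q4,q6,q7}}
components per intersection:
  U1: {{q1},{q2},{q1,q2},{q1,q3},{q1,q4}} {{q6},{q4,q6},{q6,q7},{q4,q6,q7}}
  U2: {{q3},{q1,q3}} {{q5}} {{q6},{q4,q6},{q6,q7},{q4,q6,q7}}
  U3: {{q5}}
  U4: {{q7},{q4,q7},{q6,q7},{q4,q6,q7}}
  U5: {{q4},{q6},{q1,q4},{q4,q6},{q4,q7},{q6,q7},{q4,q6,q7}} {{q5}}
  U12: {{q6},{q4,q6},{q6,q7},{q4,q6,q7}} {{q1,q3}}
  U14: {{q6,q7},{q4,q6,q7}}
  U15: {{q6},{q4,q6},{q6,q7},{q4,q6,q7}} {{q1,q4}}
  U23: {{q5}}
  U24: {{q6,q7},{q4,q6,q7}}
  U25: {{q5}} {{q6},{q4,q6},{q6,q7},{q4,q6,q7}}
  U35: {{q5}}
  U45: {{q4,q7},{q6,q7},{q4,q6,q7}}
  U124: {{q6,q7},{q4,q6,q7}}
  U125: {{q6},{q4,q6},{q6,q7},{q4,q6,q7}}
  U145: {{q6,q7},{q4,q6,q7}}
  U235: {{q5}}
  U245: {{q6,q7},{q4,q6,q7}}
  U1245: {{q6,q7},{q4,q6,q7}}
C dims 9,11,5,1; δ0: rk 7, SNF 1^7; δ1: rk 4, SNF 1^4; δ2: rk 1, SNF 1^1
degree 0: 9−7−0 = 2 → Ȟ^0 ≅ Z^2
degree 1: 11−4−7 = 0 → Ȟ^1 ≅ 0
degree 2: 5−1−4 = 0 → Ȟ^2 ≅ 0

Ȟ^0(U;F) ≅ Z^2; Ȟ^1(U;F) ≅ 0; Ȟ^2(U;F) ≅ 0


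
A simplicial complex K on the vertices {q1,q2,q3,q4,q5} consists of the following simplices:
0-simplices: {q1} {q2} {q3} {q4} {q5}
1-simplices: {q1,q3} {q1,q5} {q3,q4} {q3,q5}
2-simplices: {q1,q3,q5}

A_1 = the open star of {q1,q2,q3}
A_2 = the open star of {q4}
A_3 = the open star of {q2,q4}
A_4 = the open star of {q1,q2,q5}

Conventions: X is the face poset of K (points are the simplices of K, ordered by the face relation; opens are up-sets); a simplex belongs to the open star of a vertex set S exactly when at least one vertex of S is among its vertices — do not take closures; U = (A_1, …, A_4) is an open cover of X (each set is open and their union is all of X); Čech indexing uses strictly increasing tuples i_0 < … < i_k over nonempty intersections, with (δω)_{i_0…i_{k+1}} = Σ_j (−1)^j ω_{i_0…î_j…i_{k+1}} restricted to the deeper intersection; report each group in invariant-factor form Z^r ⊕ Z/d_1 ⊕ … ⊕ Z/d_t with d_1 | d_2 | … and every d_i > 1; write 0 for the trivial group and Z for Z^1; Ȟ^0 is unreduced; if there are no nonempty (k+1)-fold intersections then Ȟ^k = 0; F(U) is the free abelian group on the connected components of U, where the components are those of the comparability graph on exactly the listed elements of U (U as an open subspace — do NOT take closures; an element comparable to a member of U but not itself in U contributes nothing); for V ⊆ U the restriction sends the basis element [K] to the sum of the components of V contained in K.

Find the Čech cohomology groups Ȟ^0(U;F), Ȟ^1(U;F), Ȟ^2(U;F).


Ȟ^0(U;F) ≅ Z^2,  Ȟ^1(U;F) ≅ 0,  Ȟ^2(U;F) ≅ 0

nerve of the cover:
  A1={{q1},{q2},{q3},{q1,q3},{q1,q5},{q3,q4},{q3,q5},{q1,q3,q5}} A2={{q4},{q3,q4}} A3={{q2},{q4},{q3,q4}} A4={{q1},{q2},{q5},{q1,q3},{q1,q5},{q3,q5},{q1,q3,q5}}
  A12={{q3,q4}} A13={{q2},{q3,q4}} A14={{q1},{q2},{q1,q3},{q1,q5},{q3,q5},{q1,q3,q5}} A23={{q4},{q3,q4}} A34={{q2}}
  A123={{q3,q4}} A134={{q2}}
components per intersection:
  A1: {{q1},{q3},{q1,q3},{q1,q5},{q3,q4},{q3,q5},{q1,q3,q5}} {{q2}}
  A2: {{q4},{q3,q4}}
  A3: {{q2}} {{q4},{q3,q4}}
  A4: {{q1},{q5},{q1,q3},{q1,q5},{q3,q5},{q1,q3,q5}} {{q2}}
  A12: {{q3,q4}}
  A13: {{q2}} {{q3,q4}}
  A14: {{q1},{q1,q3},{q1,q5},{q3,q5},{q1,q3,q5}} {{q2}}
  A23: {{q4},{q3,q4}}
  A34: {{q2}}
  A123: {{q3,q4}}
  A134: {{q2}}
C dims 7,7,2; δ0: rk 5, SNF 1^5; δ1: rk 2, SNF 1^2
Ȟ^0 = (7 − 5) − 0 = 2, so Ȟ^0 ≅ Z^2
Ȟ^1 = (7 − 2) − 5 = 0, so Ȟ^1 ≅ 0
Ȟ^2 = (2 − 0) − 2 = 0, so Ȟ^2 ≅ 0


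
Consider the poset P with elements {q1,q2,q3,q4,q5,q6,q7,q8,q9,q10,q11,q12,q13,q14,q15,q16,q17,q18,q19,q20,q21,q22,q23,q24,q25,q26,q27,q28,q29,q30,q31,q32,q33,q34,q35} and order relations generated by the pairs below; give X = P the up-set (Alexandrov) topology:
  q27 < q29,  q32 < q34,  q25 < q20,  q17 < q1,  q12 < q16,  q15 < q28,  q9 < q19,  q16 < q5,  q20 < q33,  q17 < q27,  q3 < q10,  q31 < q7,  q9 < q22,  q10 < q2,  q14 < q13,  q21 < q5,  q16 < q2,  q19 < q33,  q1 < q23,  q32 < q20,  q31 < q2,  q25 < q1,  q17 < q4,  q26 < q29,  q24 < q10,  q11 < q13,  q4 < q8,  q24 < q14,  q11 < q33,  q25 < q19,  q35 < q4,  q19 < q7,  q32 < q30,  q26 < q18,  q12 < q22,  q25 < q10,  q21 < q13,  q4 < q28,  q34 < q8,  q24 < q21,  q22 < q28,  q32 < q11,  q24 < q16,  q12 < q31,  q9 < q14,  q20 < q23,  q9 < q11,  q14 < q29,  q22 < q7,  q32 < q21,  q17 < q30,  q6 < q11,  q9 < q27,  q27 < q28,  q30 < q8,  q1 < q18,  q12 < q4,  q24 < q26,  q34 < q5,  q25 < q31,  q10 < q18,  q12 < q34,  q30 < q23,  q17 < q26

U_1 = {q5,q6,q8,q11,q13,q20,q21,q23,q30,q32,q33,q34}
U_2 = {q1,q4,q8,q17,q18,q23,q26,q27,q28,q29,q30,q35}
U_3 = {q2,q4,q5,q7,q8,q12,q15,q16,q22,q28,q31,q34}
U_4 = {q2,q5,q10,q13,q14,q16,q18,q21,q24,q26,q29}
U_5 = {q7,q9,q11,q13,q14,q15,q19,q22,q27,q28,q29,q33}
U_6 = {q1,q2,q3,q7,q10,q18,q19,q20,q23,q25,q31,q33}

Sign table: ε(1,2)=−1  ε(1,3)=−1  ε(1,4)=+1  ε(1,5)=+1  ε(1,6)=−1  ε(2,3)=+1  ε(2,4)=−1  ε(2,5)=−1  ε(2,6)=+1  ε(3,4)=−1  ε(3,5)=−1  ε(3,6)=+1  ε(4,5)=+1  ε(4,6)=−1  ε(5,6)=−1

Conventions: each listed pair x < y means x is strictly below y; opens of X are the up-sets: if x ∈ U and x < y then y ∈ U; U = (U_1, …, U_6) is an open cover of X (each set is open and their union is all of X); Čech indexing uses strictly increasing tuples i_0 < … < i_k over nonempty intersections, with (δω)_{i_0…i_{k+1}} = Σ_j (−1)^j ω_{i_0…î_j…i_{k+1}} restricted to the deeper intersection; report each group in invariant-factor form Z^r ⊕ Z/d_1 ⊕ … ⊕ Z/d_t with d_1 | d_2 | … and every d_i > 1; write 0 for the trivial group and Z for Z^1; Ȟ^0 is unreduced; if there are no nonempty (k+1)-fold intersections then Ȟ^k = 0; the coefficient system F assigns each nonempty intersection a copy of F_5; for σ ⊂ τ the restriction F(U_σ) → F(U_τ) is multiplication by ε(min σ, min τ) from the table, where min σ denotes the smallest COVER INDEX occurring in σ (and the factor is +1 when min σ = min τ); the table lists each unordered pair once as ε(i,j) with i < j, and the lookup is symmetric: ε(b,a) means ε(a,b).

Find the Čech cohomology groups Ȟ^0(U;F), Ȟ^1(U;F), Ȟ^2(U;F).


Ȟ^0 = Z/5; Ȟ^1 = 0; Ȟ^2 = 0

nonempty intersections:
  U12={q8,q23,q30} U13={q5,q8,q34} U14={q5,q13,q21} U15={q11,q13,q33} U16={q20,q23,q33} U23={q4,q8,q28} U24={q18,q26,q29} U25={q27,q28,q29} U26={q1,q18,q23} U34={q2,q5,q16} U35={q7,q15,q22,q28} U36={q2,q7,q31} U45={q13,q14,q29} U46={q2,q10,q18} U56={q7,q19,q33}
  U123={q8} U126={q23} U134={q5} U145={q13} U156={q33} U235={q28} U245={q29} U246={q18} U346={q2} U356={q7}
C dims 6,15,10; δ0: rk_F5 5; δ1: rk_F5 10
Ȟ^0: (6−5)−0=1 ⇒ Z/5
Ȟ^1: (15−10)−5=0 ⇒ 0
Ȟ^2: (10−0)−10=0 ⇒ 0


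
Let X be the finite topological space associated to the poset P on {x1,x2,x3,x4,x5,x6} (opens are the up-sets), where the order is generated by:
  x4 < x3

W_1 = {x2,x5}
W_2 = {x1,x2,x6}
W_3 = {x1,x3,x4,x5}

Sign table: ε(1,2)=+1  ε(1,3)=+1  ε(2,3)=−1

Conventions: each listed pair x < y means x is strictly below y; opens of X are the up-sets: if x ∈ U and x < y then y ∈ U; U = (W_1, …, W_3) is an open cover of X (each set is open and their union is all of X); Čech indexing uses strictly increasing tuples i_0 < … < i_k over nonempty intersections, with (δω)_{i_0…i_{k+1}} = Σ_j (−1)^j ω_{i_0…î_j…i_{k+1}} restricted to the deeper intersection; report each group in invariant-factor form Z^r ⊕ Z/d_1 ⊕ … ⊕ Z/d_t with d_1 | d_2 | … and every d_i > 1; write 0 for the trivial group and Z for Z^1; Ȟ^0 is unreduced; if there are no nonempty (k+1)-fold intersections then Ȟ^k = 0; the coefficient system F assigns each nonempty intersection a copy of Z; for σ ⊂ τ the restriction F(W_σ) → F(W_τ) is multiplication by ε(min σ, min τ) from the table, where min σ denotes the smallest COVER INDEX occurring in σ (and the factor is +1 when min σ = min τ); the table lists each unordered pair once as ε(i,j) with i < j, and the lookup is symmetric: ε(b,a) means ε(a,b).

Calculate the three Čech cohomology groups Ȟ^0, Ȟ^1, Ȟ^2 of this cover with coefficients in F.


Ȟ^0(U;F) ≅ 0, Ȟ^1(U;F) ≅ Z/2 and Ȟ^2(U;F) ≅ 0

nonempty intersections:
  W12={x2} W13={x5} W23={x1}
C dims 3,3; δ0: rk 3, SNF 1^2·2
Ȟ^0: (3−3)−0=0 ⇒ 0
Ȟ^1: (3−0)−3=0 plus torsion [2] ⇒ Z/2
Ȟ^2: (0−0)−0=0 ⇒ 0


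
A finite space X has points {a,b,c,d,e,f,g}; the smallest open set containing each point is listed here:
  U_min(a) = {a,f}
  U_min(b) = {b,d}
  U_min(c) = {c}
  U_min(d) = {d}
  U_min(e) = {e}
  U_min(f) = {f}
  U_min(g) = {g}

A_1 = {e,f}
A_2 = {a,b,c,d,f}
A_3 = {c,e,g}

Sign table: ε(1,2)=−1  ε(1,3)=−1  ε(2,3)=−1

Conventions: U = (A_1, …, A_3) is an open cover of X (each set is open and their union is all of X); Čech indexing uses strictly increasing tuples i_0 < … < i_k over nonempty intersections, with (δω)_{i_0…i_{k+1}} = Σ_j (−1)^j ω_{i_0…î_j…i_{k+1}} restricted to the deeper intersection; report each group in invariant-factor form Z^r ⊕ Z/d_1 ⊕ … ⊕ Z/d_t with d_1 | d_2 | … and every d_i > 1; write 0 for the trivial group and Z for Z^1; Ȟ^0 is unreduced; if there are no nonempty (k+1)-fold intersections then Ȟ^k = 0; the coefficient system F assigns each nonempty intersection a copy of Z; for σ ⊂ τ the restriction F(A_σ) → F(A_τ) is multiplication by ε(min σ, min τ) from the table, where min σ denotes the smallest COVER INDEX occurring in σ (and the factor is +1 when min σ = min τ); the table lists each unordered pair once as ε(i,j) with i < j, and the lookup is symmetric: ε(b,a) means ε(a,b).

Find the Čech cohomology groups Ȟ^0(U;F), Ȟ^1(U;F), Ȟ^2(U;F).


cover nerve:
  A12={f} A13={e} A23={c}
C dims 3,3; δ0: rk 3, SNF 1^2·2
Ȟ^0: (3−3)−0=0 ⇒ 0
Ȟ^1: (3−0)−3=0 plus torsion [2] ⇒ Z/2
Ȟ^2: (0−0)−0=0 ⇒ 0

Ȟ^0 ≅ 0; Ȟ^1 ≅ Z/2; Ȟ^2 ≅ 0
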